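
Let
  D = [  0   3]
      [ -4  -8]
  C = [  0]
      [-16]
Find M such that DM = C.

M = [[4], [0]]

Left-multiplying both sides by D⁻¹ gives M = D⁻¹C.
det D = 12; the adjugate gives D⁻¹ = [[-2/3, -1/4], [1/3, 0]].
M = D⁻¹C = [[-2/3, -1/4], [1/3, 0]] · [[0], [-16]] = [[4], [0]].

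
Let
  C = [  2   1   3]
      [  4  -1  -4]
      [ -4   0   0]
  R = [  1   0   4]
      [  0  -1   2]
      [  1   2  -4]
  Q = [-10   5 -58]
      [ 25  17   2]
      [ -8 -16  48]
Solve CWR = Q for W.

W = C⁻¹QR⁻¹ (apply C⁻¹ on the left and R⁻¹ on the right).
det C = 4, so C⁻¹ = [[0, 0, -1/4], [4, 3, 5], [-1, -1, -3/2]].
R has determinant 4; R⁻¹ = [[0, 2, 1], [1/2, -2, -1/2], [1/4, -1/2, -1/4]].
C⁻¹Q = [[2, 4, -12], [-5, -9, 14], [-3, 2, -16]].
W = (C⁻¹Q)R⁻¹ = [[-1, 2, 3], [-1, 1, -4], [-3, -2, 0]].

W = [[-1, 2, 3], [-1, 1, -4], [-3, -2, 0]]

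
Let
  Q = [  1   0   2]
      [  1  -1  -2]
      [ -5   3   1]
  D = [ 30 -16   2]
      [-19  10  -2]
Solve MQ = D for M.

M = [[2, -2, -6], [-1, 2, 4]]

Since Q sits to the right of M, M = DQ⁻¹.
det Q = 1, so Q⁻¹ = [[5, 6, 2], [9, 11, 4], [-2, -3, -1]].
M = DQ⁻¹ = [[30, -16, 2], [-19, 10, -2]] · [[5, 6, 2], [9, 11, 4], [-2, -3, -1]] = [[2, -2, -6], [-1, 2, 4]].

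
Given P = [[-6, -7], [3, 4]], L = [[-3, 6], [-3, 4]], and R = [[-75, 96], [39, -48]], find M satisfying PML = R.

Isolating M: multiply by P⁻¹ from the left and L⁻¹ from the right, so M = P⁻¹RL⁻¹.
det P = -3; the adjugate gives P⁻¹ = [[-4/3, -7/3], [1, 2]].
L has determinant 6; L⁻¹ = [[2/3, -1], [1/2, -1/2]].
P⁻¹R = [[9, -16], [3, 0]].
M = (P⁻¹R)L⁻¹ = [[-2, -1], [2, -3]].

M = [[-2, -1], [2, -3]]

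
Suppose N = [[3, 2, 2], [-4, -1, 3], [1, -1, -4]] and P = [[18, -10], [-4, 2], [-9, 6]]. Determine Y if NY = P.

Y = [[6, -2], [-5, 0], [5, -2]]

Left-multiplying both sides by N⁻¹ gives Y = N⁻¹P.
N has determinant 5; N⁻¹ = [[7/5, 6/5, 8/5], [-13/5, -14/5, -17/5], [1, 1, 1]].
Y = N⁻¹P = [[7/5, 6/5, 8/5], [-13/5, -14/5, -17/5], [1, 1, 1]] · [[18, -10], [-4, 2], [-9, 6]] = [[6, -2], [-5, 0], [5, -2]].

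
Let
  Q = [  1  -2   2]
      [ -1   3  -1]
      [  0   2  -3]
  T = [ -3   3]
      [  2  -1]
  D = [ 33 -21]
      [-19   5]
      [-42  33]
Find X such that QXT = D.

X = [[1, 4], [-2, -3], [-4, 1]]

X = Q⁻¹DT⁻¹ (apply Q⁻¹ on the left and T⁻¹ on the right).
Q has determinant -5; Q⁻¹ = [[7/5, 2/5, 4/5], [3/5, 3/5, 1/5], [2/5, 2/5, -1/5]].
det T = -3; the adjugate gives T⁻¹ = [[1/3, 1], [2/3, 1]].
Q⁻¹D = [[5, -1], [0, -3], [14, -13]].
X = (Q⁻¹D)T⁻¹ = [[1, 4], [-2, -3], [-4, 1]].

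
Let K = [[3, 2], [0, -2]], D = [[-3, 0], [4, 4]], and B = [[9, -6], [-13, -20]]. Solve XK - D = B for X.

XK = B + D = [[6, -6], [-9, -16]].
K is on the right of X, so right-multiply by K⁻¹: X = (B + D)K⁻¹.
det K = -6, so K⁻¹ = [[1/3, 1/3], [0, -1/2]].
X = (B + D)K⁻¹ = [[2, 5], [-3, 5]].

X = [[2, 5], [-3, 5]]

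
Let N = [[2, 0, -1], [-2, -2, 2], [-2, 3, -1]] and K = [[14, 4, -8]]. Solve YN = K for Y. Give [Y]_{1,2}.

Since N sits to the right of Y, Y = KN⁻¹.
det N = 2; the adjugate gives N⁻¹ = [[-2, -3/2, -1], [-3, -2, -1], [-5, -3, -2]].
Y = KN⁻¹ = [[14, 4, -8]] · [[-2, -3/2, -1], [-3, -2, -1], [-5, -3, -2]] = [[0, -5, -2]].

-5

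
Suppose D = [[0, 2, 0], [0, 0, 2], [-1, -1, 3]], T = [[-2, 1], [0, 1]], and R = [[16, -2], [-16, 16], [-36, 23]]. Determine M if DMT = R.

M = [[-2, 4], [-4, 3], [4, 4]]

Isolating M: multiply by D⁻¹ from the left and T⁻¹ from the right, so M = D⁻¹RT⁻¹.
D has determinant -4; D⁻¹ = [[-1/2, 3/2, -1], [1/2, 0, 0], [0, 1/2, 0]].
det T = -2; the adjugate gives T⁻¹ = [[-1/2, 1/2], [0, 1]].
D⁻¹R = [[4, 2], [8, -1], [-8, 8]].
M = (D⁻¹R)T⁻¹ = [[-2, 4], [-4, 3], [4, 4]].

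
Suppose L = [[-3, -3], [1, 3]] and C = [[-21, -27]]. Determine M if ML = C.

Since L sits to the right of M, M = CL⁻¹.
det L = -6, so L⁻¹ = [[-1/2, -1/2], [1/6, 1/2]].
M = CL⁻¹ = [[-21, -27]] · [[-1/2, -1/2], [1/6, 1/2]] = [[6, -3]].

M = [[6, -3]]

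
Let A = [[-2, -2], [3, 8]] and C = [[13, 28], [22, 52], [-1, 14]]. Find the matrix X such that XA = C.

X = [[-2, 3], [-2, 6], [5, 3]]

A is on the right of X, so right-multiply by A⁻¹: X = CA⁻¹.
det A = -10, so A⁻¹ = [[-4/5, -1/5], [3/10, 1/5]].
X = CA⁻¹ = [[13, 28], [22, 52], [-1, 14]] · [[-4/5, -1/5], [3/10, 1/5]] = [[-2, 3], [-2, 6], [5, 3]].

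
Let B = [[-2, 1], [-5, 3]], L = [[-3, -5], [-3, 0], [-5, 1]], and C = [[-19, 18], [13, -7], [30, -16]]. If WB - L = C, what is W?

W = [[1, 4], [5, -4], [0, -5]]

WB = C + L = [[-22, 13], [10, -7], [25, -15]].
B is on the right of W, so right-multiply by B⁻¹: W = (C + L)B⁻¹.
B has determinant -1; B⁻¹ = [[-3, 1], [-5, 2]].
W = (C + L)B⁻¹ = [[1, 4], [5, -4], [0, -5]].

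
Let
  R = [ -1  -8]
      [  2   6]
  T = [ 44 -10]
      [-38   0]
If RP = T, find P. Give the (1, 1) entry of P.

Since R multiplies P on the left, P = R⁻¹T.
det R = 10, so R⁻¹ = [[3/5, 4/5], [-1/5, -1/10]].
P = R⁻¹T = [[3/5, 4/5], [-1/5, -1/10]] · [[44, -10], [-38, 0]] = [[-4, -6], [-5, 2]].

-4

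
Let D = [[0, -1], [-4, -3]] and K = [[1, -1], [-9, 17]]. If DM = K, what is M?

M = [[3, -5], [-1, 1]]

D is on the left of M, so left-multiply by D⁻¹: M = D⁻¹K.
D has determinant -4; D⁻¹ = [[3/4, -1/4], [-1, 0]].
M = D⁻¹K = [[3/4, -1/4], [-1, 0]] · [[1, -1], [-9, 17]] = [[3, -5], [-1, 1]].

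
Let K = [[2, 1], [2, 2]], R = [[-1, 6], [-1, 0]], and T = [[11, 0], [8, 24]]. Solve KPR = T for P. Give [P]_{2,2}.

-1

P = K⁻¹TR⁻¹ (apply K⁻¹ on the left and R⁻¹ on the right).
det K = 2, so K⁻¹ = [[1, -1/2], [-1, 1]].
det R = 6, so R⁻¹ = [[0, -1], [1/6, -1/6]].
K⁻¹T = [[7, -12], [-3, 24]].
P = (K⁻¹T)R⁻¹ = [[-2, -5], [4, -1]].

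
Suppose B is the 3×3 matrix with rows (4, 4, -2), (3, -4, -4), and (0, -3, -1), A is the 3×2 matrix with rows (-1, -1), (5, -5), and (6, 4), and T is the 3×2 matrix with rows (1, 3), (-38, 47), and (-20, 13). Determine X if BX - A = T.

X = [[-3, 2], [4, -4], [2, -5]]

BX = T + A = [[0, 2], [-33, 42], [-14, 17]].
B is on the left of X, so left-multiply by B⁻¹: X = B⁻¹(T + A).
det B = -2; the adjugate gives B⁻¹ = [[4, -5, 12], [-3/2, 2, -5], [9/2, -6, 14]].
X = B⁻¹(T + A) = [[-3, 2], [4, -4], [2, -5]].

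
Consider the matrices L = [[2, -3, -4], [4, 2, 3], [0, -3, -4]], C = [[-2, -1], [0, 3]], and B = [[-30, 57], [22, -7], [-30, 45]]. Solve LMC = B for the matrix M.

M = L⁻¹BC⁻¹ (apply L⁻¹ on the left and C⁻¹ on the right).
L has determinant 2; L⁻¹ = [[1/2, 0, -1/2], [8, -4, -11], [-6, 3, 8]].
det C = -6; the adjugate gives C⁻¹ = [[-1/2, -1/6], [0, 1/3]].
L⁻¹B = [[0, 6], [2, -11], [6, -3]].
M = (L⁻¹B)C⁻¹ = [[0, 2], [-1, -4], [-3, -2]].

M = [[0, 2], [-1, -4], [-3, -2]]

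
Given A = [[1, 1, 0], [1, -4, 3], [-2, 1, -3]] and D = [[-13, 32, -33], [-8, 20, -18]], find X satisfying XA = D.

X = [[3, -6, 5], [-1, -5, 1]]

A is on the right of X, so right-multiply by A⁻¹: X = DA⁻¹.
A has determinant 6; A⁻¹ = [[3/2, 1/2, 1/2], [-1/2, -1/2, -1/2], [-7/6, -1/2, -5/6]].
X = DA⁻¹ = [[-13, 32, -33], [-8, 20, -18]] · [[3/2, 1/2, 1/2], [-1/2, -1/2, -1/2], [-7/6, -1/2, -5/6]] = [[3, -6, 5], [-1, -5, 1]].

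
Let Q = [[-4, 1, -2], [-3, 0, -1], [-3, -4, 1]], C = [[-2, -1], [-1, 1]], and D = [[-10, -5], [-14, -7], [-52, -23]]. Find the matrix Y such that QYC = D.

Y = Q⁻¹DC⁻¹ (apply Q⁻¹ on the left and C⁻¹ on the right).
det Q = -2, so Q⁻¹ = [[2, -7/2, 1/2], [-3, 5, -1], [-6, 19/2, -3/2]].
C has determinant -3; C⁻¹ = [[-1/3, -1/3], [-1/3, 2/3]].
Q⁻¹D = [[3, 3], [12, 3], [5, -2]].
Y = (Q⁻¹D)C⁻¹ = [[-2, 1], [-5, -2], [-1, -3]].

Y = [[-2, 1], [-5, -2], [-1, -3]]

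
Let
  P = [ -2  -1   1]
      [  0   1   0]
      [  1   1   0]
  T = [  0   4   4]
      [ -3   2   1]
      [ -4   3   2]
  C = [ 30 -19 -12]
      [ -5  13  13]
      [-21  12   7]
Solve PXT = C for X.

Left-multiply by P⁻¹ and right-multiply by T⁻¹: X = P⁻¹CT⁻¹.
det P = -1; the adjugate gives P⁻¹ = [[0, -1, 1], [0, 1, 0], [1, -1, 2]].
T has determinant 4; T⁻¹ = [[1/4, 1, -1], [1/2, 4, -3], [-1/4, -4, 3]].
P⁻¹C = [[-16, -1, -6], [-5, 13, 13], [-7, -8, -11]].
X = (P⁻¹C)T⁻¹ = [[-3, 4, 1], [2, -5, 5], [-3, 5, -2]].

X = [[-3, 4, 1], [2, -5, 5], [-3, 5, -2]]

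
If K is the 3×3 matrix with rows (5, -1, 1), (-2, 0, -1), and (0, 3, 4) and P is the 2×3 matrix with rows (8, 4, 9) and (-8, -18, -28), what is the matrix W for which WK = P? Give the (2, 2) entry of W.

K is on the right of W, so right-multiply by K⁻¹: W = PK⁻¹.
det K = 1, so K⁻¹ = [[3, 7, 1], [8, 20, 3], [-6, -15, -2]].
W = PK⁻¹ = [[8, 4, 9], [-8, -18, -28]] · [[3, 7, 1], [8, 20, 3], [-6, -15, -2]] = [[2, 1, 2], [0, 4, -6]].

4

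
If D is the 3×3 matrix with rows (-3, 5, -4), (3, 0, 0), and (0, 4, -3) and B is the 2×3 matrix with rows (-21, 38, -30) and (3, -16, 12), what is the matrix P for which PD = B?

P = [[6, -1, 2], [0, 1, -4]]

D is on the right of P, so right-multiply by D⁻¹: P = BD⁻¹.
det D = -3; the adjugate gives D⁻¹ = [[0, 1/3, 0], [-3, -3, 4], [-4, -4, 5]].
P = BD⁻¹ = [[-21, 38, -30], [3, -16, 12]] · [[0, 1/3, 0], [-3, -3, 4], [-4, -4, 5]] = [[6, -1, 2], [0, 1, -4]].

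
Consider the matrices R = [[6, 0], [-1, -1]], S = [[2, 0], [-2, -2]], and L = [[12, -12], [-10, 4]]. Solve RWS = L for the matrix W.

Isolating W: multiply by R⁻¹ from the left and S⁻¹ from the right, so W = R⁻¹LS⁻¹.
R has determinant -6; R⁻¹ = [[1/6, 0], [-1/6, -1]].
S has determinant -4; S⁻¹ = [[1/2, 0], [-1/2, -1/2]].
R⁻¹L = [[2, -2], [8, -2]].
W = (R⁻¹L)S⁻¹ = [[2, 1], [5, 1]].

W = [[2, 1], [5, 1]]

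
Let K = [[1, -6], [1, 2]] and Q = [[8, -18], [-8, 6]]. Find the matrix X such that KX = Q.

X = [[-4, 0], [-2, 3]]

Since K multiplies X on the left, X = K⁻¹Q.
det K = 8, so K⁻¹ = [[1/4, 3/4], [-1/8, 1/8]].
X = K⁻¹Q = [[1/4, 3/4], [-1/8, 1/8]] · [[8, -18], [-8, 6]] = [[-4, 0], [-2, 3]].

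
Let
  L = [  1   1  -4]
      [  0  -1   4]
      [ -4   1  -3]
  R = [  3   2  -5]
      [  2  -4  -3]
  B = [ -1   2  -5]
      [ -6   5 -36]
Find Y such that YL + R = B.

YL = B − R = [[-4, 0, 0], [-8, 9, -33]].
Right-multiplying both sides by L⁻¹ gives Y = (B − R)L⁻¹.
det L = -1; the adjugate gives L⁻¹ = [[1, 1, 0], [16, 19, 4], [4, 5, 1]].
Y = (B − R)L⁻¹ = [[-4, -4, 0], [4, -2, 3]].

Y = [[-4, -4, 0], [4, -2, 3]]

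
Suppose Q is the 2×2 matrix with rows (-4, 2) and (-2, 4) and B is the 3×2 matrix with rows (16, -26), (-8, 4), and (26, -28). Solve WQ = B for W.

Right-multiplying both sides by Q⁻¹ gives W = BQ⁻¹.
det Q = -12, so Q⁻¹ = [[-1/3, 1/6], [-1/6, 1/3]].
W = BQ⁻¹ = [[16, -26], [-8, 4], [26, -28]] · [[-1/3, 1/6], [-1/6, 1/3]] = [[-1, -6], [2, 0], [-4, -5]].

W = [[-1, -6], [2, 0], [-4, -5]]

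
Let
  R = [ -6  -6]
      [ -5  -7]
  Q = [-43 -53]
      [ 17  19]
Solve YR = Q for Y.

Y = [[3, 5], [-2, -1]]

R is on the right of Y, so right-multiply by R⁻¹: Y = QR⁻¹.
R has determinant 12; R⁻¹ = [[-7/12, 1/2], [5/12, -1/2]].
Y = QR⁻¹ = [[-43, -53], [17, 19]] · [[-7/12, 1/2], [5/12, -1/2]] = [[3, 5], [-2, -1]].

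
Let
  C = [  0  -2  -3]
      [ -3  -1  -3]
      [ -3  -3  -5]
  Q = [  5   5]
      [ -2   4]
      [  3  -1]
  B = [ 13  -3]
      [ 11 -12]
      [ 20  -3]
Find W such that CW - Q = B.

W = [[2, 2], [-3, -4], [-4, 2]]

CW = B + Q = [[18, 2], [9, -8], [23, -4]].
C is on the left of W, so left-multiply by C⁻¹: W = C⁻¹(B + Q).
C has determinant -6; C⁻¹ = [[2/3, 1/6, -1/2], [1, 3/2, -3/2], [-1, -1, 1]].
W = C⁻¹(B + Q) = [[2, 2], [-3, -4], [-4, 2]].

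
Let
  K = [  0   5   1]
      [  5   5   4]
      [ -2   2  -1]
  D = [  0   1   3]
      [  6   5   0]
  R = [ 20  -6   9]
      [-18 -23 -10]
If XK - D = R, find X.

XK = R + D = [[20, -5, 12], [-12, -18, -10]].
Since K sits to the right of X, X = (R + D)K⁻¹.
det K = 5; the adjugate gives K⁻¹ = [[-13/5, 7/5, 3], [-3/5, 2/5, 1], [4, -2, -5]].
X = (R + D)K⁻¹ = [[-1, 2, -5], [2, -4, -4]].

X = [[-1, 2, -5], [2, -4, -4]]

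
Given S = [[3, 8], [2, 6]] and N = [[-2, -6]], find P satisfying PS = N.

P = [[0, -1]]

Since S sits to the right of P, P = NS⁻¹.
det S = 2, so S⁻¹ = [[3, -4], [-1, 3/2]].
P = NS⁻¹ = [[-2, -6]] · [[3, -4], [-1, 3/2]] = [[0, -1]].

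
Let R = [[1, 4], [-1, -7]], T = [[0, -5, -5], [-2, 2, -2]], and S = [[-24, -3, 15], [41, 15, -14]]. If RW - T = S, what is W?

RW = S + T = [[-24, -8, 10], [39, 17, -16]].
Left-multiplying both sides by R⁻¹ gives W = R⁻¹(S + T).
det R = -3, so R⁻¹ = [[7/3, 4/3], [-1/3, -1/3]].
W = R⁻¹(S + T) = [[-4, 4, 2], [-5, -3, 2]].

W = [[-4, 4, 2], [-5, -3, 2]]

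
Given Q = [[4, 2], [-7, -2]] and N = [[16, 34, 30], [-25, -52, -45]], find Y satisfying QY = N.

Y = [[3, 6, 5], [2, 5, 5]]

Left-multiplying both sides by Q⁻¹ gives Y = Q⁻¹N.
Q has determinant 6; Q⁻¹ = [[-1/3, -1/3], [7/6, 2/3]].
Y = Q⁻¹N = [[-1/3, -1/3], [7/6, 2/3]] · [[16, 34, 30], [-25, -52, -45]] = [[3, 6, 5], [2, 5, 5]].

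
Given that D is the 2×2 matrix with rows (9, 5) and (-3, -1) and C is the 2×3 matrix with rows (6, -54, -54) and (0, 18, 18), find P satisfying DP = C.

P = [[-1, -6, -6], [3, 0, 0]]

D is on the left of P, so left-multiply by D⁻¹: P = D⁻¹C.
det D = 6, so D⁻¹ = [[-1/6, -5/6], [1/2, 3/2]].
P = D⁻¹C = [[-1/6, -5/6], [1/2, 3/2]] · [[6, -54, -54], [0, 18, 18]] = [[-1, -6, -6], [3, 0, 0]].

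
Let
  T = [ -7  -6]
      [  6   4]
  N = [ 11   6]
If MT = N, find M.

T is on the right of M, so right-multiply by T⁻¹: M = NT⁻¹.
det T = 8; the adjugate gives T⁻¹ = [[1/2, 3/4], [-3/4, -7/8]].
M = NT⁻¹ = [[11, 6]] · [[1/2, 3/4], [-3/4, -7/8]] = [[1, 3]].

M = [[1, 3]]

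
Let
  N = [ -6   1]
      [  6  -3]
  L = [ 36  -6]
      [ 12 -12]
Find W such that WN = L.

W = [[-6, 0], [3, 5]]

N is on the right of W, so right-multiply by N⁻¹: W = LN⁻¹.
det N = 12, so N⁻¹ = [[-1/4, -1/12], [-1/2, -1/2]].
W = LN⁻¹ = [[36, -6], [12, -12]] · [[-1/4, -1/12], [-1/2, -1/2]] = [[-6, 0], [3, 5]].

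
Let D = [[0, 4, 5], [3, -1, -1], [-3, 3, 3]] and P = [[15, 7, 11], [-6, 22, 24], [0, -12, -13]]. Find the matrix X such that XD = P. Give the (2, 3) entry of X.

Right-multiplying both sides by D⁻¹ gives X = PD⁻¹.
det D = 6; the adjugate gives D⁻¹ = [[0, 1/2, 1/6], [-1, 5/2, 5/2], [1, -2, -2]].
X = PD⁻¹ = [[15, 7, 11], [-6, 22, 24], [0, -12, -13]] · [[0, 1/2, 1/6], [-1, 5/2, 5/2], [1, -2, -2]] = [[4, 3, -2], [2, 4, 6], [-1, -4, -4]].

6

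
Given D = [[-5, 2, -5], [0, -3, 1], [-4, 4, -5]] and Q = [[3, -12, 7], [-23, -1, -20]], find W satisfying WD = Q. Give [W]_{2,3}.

2

Since D sits to the right of W, W = QD⁻¹.
D has determinant -3; D⁻¹ = [[-11/3, 10/3, 13/3], [4/3, -5/3, -5/3], [4, -4, -5]].
W = QD⁻¹ = [[3, -12, 7], [-23, -1, -20]] · [[-11/3, 10/3, 13/3], [4/3, -5/3, -5/3], [4, -4, -5]] = [[1, 2, -2], [3, 5, 2]].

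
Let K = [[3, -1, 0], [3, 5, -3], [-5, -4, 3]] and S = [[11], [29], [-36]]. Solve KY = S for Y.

Y = [[4], [1], [-4]]

K is on the left of Y, so left-multiply by K⁻¹: Y = K⁻¹S.
det K = 3; the adjugate gives K⁻¹ = [[1, 1, 1], [2, 3, 3], [13/3, 17/3, 6]].
Y = K⁻¹S = [[1, 1, 1], [2, 3, 3], [13/3, 17/3, 6]] · [[11], [29], [-36]] = [[4], [1], [-4]].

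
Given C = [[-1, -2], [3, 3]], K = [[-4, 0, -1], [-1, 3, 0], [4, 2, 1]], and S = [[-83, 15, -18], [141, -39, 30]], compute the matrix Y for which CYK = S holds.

Y = C⁻¹SK⁻¹ (apply C⁻¹ on the left and K⁻¹ on the right).
det C = 3; the adjugate gives C⁻¹ = [[1, 2/3], [-1, -1/3]].
det K = 2, so K⁻¹ = [[3/2, -1, 3/2], [1/2, 0, 1/2], [-7, 4, -6]].
C⁻¹S = [[11, -11, 2], [36, -2, 8]].
Y = (C⁻¹S)K⁻¹ = [[-3, -3, -1], [-3, -4, 5]].

Y = [[-3, -3, -1], [-3, -4, 5]]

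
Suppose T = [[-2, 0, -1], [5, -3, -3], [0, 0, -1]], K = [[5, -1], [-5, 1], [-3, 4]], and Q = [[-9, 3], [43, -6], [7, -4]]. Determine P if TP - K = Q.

P = [[4, -1], [-2, 0], [-4, 0]]

TP = Q + K = [[-4, 2], [38, -5], [4, 0]].
Left-multiplying both sides by T⁻¹ gives P = T⁻¹(Q + K).
T has determinant -6; T⁻¹ = [[-1/2, 0, 1/2], [-5/6, -1/3, 11/6], [0, 0, -1]].
P = T⁻¹(Q + K) = [[4, -1], [-2, 0], [-4, 0]].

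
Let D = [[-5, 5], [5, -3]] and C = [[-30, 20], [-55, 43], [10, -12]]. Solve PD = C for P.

D is on the right of P, so right-multiply by D⁻¹: P = CD⁻¹.
det D = -10, so D⁻¹ = [[3/10, 1/2], [1/2, 1/2]].
P = CD⁻¹ = [[-30, 20], [-55, 43], [10, -12]] · [[3/10, 1/2], [1/2, 1/2]] = [[1, -5], [5, -6], [-3, -1]].

P = [[1, -5], [5, -6], [-3, -1]]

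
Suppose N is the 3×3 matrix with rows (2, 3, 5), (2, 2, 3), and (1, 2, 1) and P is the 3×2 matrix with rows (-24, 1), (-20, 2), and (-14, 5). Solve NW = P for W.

W = [[-6, 1], [-4, 3], [0, -2]]

N is on the left of W, so left-multiply by N⁻¹: W = N⁻¹P.
det N = 5; the adjugate gives N⁻¹ = [[-4/5, 7/5, -1/5], [1/5, -3/5, 4/5], [2/5, -1/5, -2/5]].
W = N⁻¹P = [[-4/5, 7/5, -1/5], [1/5, -3/5, 4/5], [2/5, -1/5, -2/5]] · [[-24, 1], [-20, 2], [-14, 5]] = [[-6, 1], [-4, 3], [0, -2]].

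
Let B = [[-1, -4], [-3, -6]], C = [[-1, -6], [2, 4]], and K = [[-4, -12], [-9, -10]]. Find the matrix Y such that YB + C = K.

Y = [[0, 1], [-4, 5]]

YB = K − C = [[-3, -6], [-11, -14]].
Since B sits to the right of Y, Y = (K − C)B⁻¹.
det B = -6; the adjugate gives B⁻¹ = [[1, -2/3], [-1/2, 1/6]].
Y = (K − C)B⁻¹ = [[0, 1], [-4, 5]].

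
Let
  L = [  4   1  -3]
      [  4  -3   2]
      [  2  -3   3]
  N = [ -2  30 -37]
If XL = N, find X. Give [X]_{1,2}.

Since L sits to the right of X, X = NL⁻¹.
det L = -2; the adjugate gives L⁻¹ = [[3/2, -3, 7/2], [4, -9, 10], [3, -7, 8]].
X = NL⁻¹ = [[-2, 30, -37]] · [[3/2, -3, 7/2], [4, -9, 10], [3, -7, 8]] = [[6, -5, -3]].

-5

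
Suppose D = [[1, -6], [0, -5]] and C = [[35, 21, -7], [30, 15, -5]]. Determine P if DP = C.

P = [[-1, 3, -1], [-6, -3, 1]]

D is on the left of P, so left-multiply by D⁻¹: P = D⁻¹C.
D has determinant -5; D⁻¹ = [[1, -6/5], [0, -1/5]].
P = D⁻¹C = [[1, -6/5], [0, -1/5]] · [[35, 21, -7], [30, 15, -5]] = [[-1, 3, -1], [-6, -3, 1]].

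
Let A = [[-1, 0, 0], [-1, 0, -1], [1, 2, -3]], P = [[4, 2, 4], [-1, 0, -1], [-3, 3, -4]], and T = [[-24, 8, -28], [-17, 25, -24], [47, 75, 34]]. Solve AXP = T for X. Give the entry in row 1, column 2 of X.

Left-multiply by A⁻¹ and right-multiply by P⁻¹: X = A⁻¹TP⁻¹.
A has determinant -2; A⁻¹ = [[-1, 0, 0], [2, -3/2, 1/2], [1, -1, 0]].
P has determinant -2; P⁻¹ = [[-3/2, -10, 1], [1/2, 2, 0], [3/2, 9, -1]].
A⁻¹T = [[24, -8, 28], [1, 16, -3], [-7, -17, -4]].
X = (A⁻¹T)P⁻¹ = [[2, -4, -4], [2, -5, 4], [-4, 0, -3]].

-4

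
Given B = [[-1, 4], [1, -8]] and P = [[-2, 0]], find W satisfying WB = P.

W = [[4, 2]]

Since B sits to the right of W, W = PB⁻¹.
B has determinant 4; B⁻¹ = [[-2, -1], [-1/4, -1/4]].
W = PB⁻¹ = [[-2, 0]] · [[-2, -1], [-1/4, -1/4]] = [[4, 2]].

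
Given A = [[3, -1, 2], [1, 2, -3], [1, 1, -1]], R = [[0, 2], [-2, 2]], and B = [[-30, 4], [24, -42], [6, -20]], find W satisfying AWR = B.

W = [[-5, 2], [-2, -1], [0, 4]]

W = A⁻¹BR⁻¹ (apply A⁻¹ on the left and R⁻¹ on the right).
det A = 3; the adjugate gives A⁻¹ = [[1/3, 1/3, -1/3], [-2/3, -5/3, 11/3], [-1/3, -4/3, 7/3]].
det R = 4; the adjugate gives R⁻¹ = [[1/2, -1/2], [1/2, 0]].
A⁻¹B = [[-4, -6], [2, -6], [-8, 8]].
W = (A⁻¹B)R⁻¹ = [[-5, 2], [-2, -1], [0, 4]].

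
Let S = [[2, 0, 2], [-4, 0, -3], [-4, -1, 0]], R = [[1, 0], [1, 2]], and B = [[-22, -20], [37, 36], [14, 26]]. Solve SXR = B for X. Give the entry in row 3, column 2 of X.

-2

Isolating X: multiply by S⁻¹ from the left and R⁻¹ from the right, so X = S⁻¹BR⁻¹.
det S = 2; the adjugate gives S⁻¹ = [[-3/2, -1, 0], [6, 4, -1], [2, 1, 0]].
R has determinant 2; R⁻¹ = [[1, 0], [-1/2, 1/2]].
S⁻¹B = [[-4, -6], [2, -2], [-7, -4]].
X = (S⁻¹B)R⁻¹ = [[-1, -3], [3, -1], [-5, -2]].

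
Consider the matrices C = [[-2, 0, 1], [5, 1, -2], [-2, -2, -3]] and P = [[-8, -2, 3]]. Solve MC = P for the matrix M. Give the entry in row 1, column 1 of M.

C is on the right of M, so right-multiply by C⁻¹: M = PC⁻¹.
det C = 6; the adjugate gives C⁻¹ = [[-7/6, -1/3, -1/6], [19/6, 4/3, 1/6], [-4/3, -2/3, -1/3]].
M = PC⁻¹ = [[-8, -2, 3]] · [[-7/6, -1/3, -1/6], [19/6, 4/3, 1/6], [-4/3, -2/3, -1/3]] = [[-1, -2, 0]].

-1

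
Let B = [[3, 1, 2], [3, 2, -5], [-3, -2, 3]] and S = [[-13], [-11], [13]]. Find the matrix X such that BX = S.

B is on the left of X, so left-multiply by B⁻¹: X = B⁻¹S.
B has determinant -6; B⁻¹ = [[2/3, 7/6, 3/2], [-1, -5/2, -7/2], [0, -1/2, -1/2]].
X = B⁻¹S = [[2/3, 7/6, 3/2], [-1, -5/2, -7/2], [0, -1/2, -1/2]] · [[-13], [-11], [13]] = [[-2], [-5], [-1]].

X = [[-2], [-5], [-1]]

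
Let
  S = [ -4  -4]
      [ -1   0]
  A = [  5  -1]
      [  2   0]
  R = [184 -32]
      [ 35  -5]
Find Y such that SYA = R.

Y = [[-5, -5], [-3, 2]]

Isolating Y: multiply by S⁻¹ from the left and A⁻¹ from the right, so Y = S⁻¹RA⁻¹.
S has determinant -4; S⁻¹ = [[0, -1], [-1/4, 1]].
A has determinant 2; A⁻¹ = [[0, 1/2], [-1, 5/2]].
S⁻¹R = [[-35, 5], [-11, 3]].
Y = (S⁻¹R)A⁻¹ = [[-5, -5], [-3, 2]].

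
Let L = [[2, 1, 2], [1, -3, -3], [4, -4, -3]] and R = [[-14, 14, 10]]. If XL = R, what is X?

X = [[-4, -6, 0]]

Right-multiplying both sides by L⁻¹ gives X = RL⁻¹.
det L = 1, so L⁻¹ = [[-3, -5, 3], [-9, -14, 8], [8, 12, -7]].
X = RL⁻¹ = [[-14, 14, 10]] · [[-3, -5, 3], [-9, -14, 8], [8, 12, -7]] = [[-4, -6, 0]].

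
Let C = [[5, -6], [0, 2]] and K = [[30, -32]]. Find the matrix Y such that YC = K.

C is on the right of Y, so right-multiply by C⁻¹: Y = KC⁻¹.
det C = 10; the adjugate gives C⁻¹ = [[1/5, 3/5], [0, 1/2]].
Y = KC⁻¹ = [[30, -32]] · [[1/5, 3/5], [0, 1/2]] = [[6, 2]].

Y = [[6, 2]]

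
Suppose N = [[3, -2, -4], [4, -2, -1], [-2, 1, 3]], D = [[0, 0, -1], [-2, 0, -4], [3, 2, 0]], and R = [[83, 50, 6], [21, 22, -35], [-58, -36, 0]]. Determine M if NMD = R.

Left-multiply by N⁻¹ and right-multiply by D⁻¹: M = N⁻¹RD⁻¹.
det N = 5, so N⁻¹ = [[-1, 2/5, -6/5], [-2, 1/5, -13/5], [0, 1/5, 2/5]].
det D = 4; the adjugate gives D⁻¹ = [[2, -1/2, 0], [-3, 3/4, 1/2], [-1, 0, 0]].
N⁻¹R = [[-5, 2, -20], [-11, -2, -19], [-19, -10, -7]].
M = (N⁻¹R)D⁻¹ = [[4, 4, 1], [3, 4, -1], [-1, 2, -5]].

M = [[4, 4, 1], [3, 4, -1], [-1, 2, -5]]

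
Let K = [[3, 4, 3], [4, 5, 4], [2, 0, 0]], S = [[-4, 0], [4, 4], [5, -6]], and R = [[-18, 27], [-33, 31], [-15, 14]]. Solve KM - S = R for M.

M = [[-5, 4], [-1, 3], [-1, 1]]

KM = R + S = [[-22, 27], [-29, 35], [-10, 8]].
Left-multiplying both sides by K⁻¹ gives M = K⁻¹(R + S).
K has determinant 2; K⁻¹ = [[0, 0, 1/2], [4, -3, 0], [-5, 4, -1/2]].
M = K⁻¹(R + S) = [[-5, 4], [-1, 3], [-1, 1]].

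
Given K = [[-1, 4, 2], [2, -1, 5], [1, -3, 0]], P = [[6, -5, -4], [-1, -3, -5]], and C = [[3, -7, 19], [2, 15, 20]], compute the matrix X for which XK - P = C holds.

X = [[0, 3, 3], [0, 3, -5]]

XK = C + P = [[9, -12, 15], [1, 12, 15]].
K is on the right of X, so right-multiply by K⁻¹: X = (C + P)K⁻¹.
det K = -5, so K⁻¹ = [[-3, 6/5, -22/5], [-1, 2/5, -9/5], [1, -1/5, 7/5]].
X = (C + P)K⁻¹ = [[0, 3, 3], [0, 3, -5]].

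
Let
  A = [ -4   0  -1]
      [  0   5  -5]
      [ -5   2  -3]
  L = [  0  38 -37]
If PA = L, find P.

A is on the right of P, so right-multiply by A⁻¹: P = LA⁻¹.
A has determinant -5; A⁻¹ = [[1, 2/5, -1], [-5, -7/5, 4], [-5, -8/5, 4]].
P = LA⁻¹ = [[0, 38, -37]] · [[1, 2/5, -1], [-5, -7/5, 4], [-5, -8/5, 4]] = [[-5, 6, 4]].

P = [[-5, 6, 4]]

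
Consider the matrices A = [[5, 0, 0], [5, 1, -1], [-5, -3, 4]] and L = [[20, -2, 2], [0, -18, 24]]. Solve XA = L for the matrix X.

X = [[6, -2, 0], [6, 0, 6]]

Since A sits to the right of X, X = LA⁻¹.
A has determinant 5; A⁻¹ = [[1/5, 0, 0], [-3, 4, 1], [-2, 3, 1]].
X = LA⁻¹ = [[20, -2, 2], [0, -18, 24]] · [[1/5, 0, 0], [-3, 4, 1], [-2, 3, 1]] = [[6, -2, 0], [6, 0, 6]].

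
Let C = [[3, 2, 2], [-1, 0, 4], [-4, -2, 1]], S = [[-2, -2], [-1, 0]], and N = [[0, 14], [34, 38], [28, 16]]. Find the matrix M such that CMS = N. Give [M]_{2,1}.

-4

M = C⁻¹NS⁻¹ (apply C⁻¹ on the left and S⁻¹ on the right).
C has determinant -2; C⁻¹ = [[-4, 3, -4], [15/2, -11/2, 7], [-1, 1, -1]].
det S = -2, so S⁻¹ = [[0, -1], [-1/2, 1]].
C⁻¹N = [[-10, -6], [9, 8], [6, 8]].
M = (C⁻¹N)S⁻¹ = [[3, 4], [-4, -1], [-4, 2]].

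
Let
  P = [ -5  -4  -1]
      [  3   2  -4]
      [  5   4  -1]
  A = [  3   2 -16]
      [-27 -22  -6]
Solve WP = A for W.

W = [[6, 1, 6], [4, 1, -2]]

Since P sits to the right of W, W = AP⁻¹.
P has determinant -4; P⁻¹ = [[-7/2, 2, -9/2], [17/4, -5/2, 23/4], [-1/2, 0, -1/2]].
W = AP⁻¹ = [[3, 2, -16], [-27, -22, -6]] · [[-7/2, 2, -9/2], [17/4, -5/2, 23/4], [-1/2, 0, -1/2]] = [[6, 1, 6], [4, 1, -2]].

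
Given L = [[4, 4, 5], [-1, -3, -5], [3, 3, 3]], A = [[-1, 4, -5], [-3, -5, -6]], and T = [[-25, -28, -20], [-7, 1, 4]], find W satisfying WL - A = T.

W = [[-3, -1, -5], [-4, -3, 1]]

WL = T + A = [[-26, -24, -25], [-10, -4, -2]].
Since L sits to the right of W, W = (T + A)L⁻¹.
det L = 6; the adjugate gives L⁻¹ = [[1, 1/2, -5/6], [-2, -1/2, 5/2], [1, 0, -4/3]].
W = (T + A)L⁻¹ = [[-3, -1, -5], [-4, -3, 1]].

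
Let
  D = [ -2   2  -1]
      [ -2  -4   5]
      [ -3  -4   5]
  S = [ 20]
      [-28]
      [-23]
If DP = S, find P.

Left-multiplying both sides by D⁻¹ gives P = D⁻¹S.
det D = -6; the adjugate gives D⁻¹ = [[0, 1, -1], [5/6, 13/6, -2], [2/3, 7/3, -2]].
P = D⁻¹S = [[0, 1, -1], [5/6, 13/6, -2], [2/3, 7/3, -2]] · [[20], [-28], [-23]] = [[-5], [2], [-6]].

P = [[-5], [2], [-6]]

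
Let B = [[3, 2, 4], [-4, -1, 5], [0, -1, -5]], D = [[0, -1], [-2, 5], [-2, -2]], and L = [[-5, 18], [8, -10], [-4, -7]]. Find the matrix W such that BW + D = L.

BW = L − D = [[-5, 19], [10, -15], [-2, -5]].
B is on the left of W, so left-multiply by B⁻¹: W = B⁻¹(L − D).
det B = 6; the adjugate gives B⁻¹ = [[5/3, 1, 7/3], [-10/3, -5/2, -31/6], [2/3, 1/2, 5/6]].
W = B⁻¹(L − D) = [[-3, 5], [2, 0], [0, 1]].

W = [[-3, 5], [2, 0], [0, 1]]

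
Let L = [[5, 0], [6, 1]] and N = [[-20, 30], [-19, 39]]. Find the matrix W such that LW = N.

W = [[-4, 6], [5, 3]]

Since L multiplies W on the left, W = L⁻¹N.
L has determinant 5; L⁻¹ = [[1/5, 0], [-6/5, 1]].
W = L⁻¹N = [[1/5, 0], [-6/5, 1]] · [[-20, 30], [-19, 39]] = [[-4, 6], [5, 3]].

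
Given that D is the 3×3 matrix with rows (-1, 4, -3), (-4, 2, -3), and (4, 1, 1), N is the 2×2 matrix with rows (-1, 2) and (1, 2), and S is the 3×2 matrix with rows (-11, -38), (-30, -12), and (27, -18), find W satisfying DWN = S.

W = [[-4, 3], [-2, -3], [0, 0]]

W = D⁻¹SN⁻¹ (apply D⁻¹ on the left and N⁻¹ on the right).
D has determinant -1; D⁻¹ = [[-5, 7, 6], [8, -11, -9], [12, -17, -14]].
det N = -4; the adjugate gives N⁻¹ = [[-1/2, 1/2], [1/4, 1/4]].
D⁻¹S = [[7, -2], [-1, -10], [0, 0]].
W = (D⁻¹S)N⁻¹ = [[-4, 3], [-2, -3], [0, 0]].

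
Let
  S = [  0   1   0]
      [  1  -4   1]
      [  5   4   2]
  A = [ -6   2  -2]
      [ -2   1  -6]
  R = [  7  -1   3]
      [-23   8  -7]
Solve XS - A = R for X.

XS = R + A = [[1, 1, 1], [-25, 9, -13]].
Since S sits to the right of X, X = (R + A)S⁻¹.
S has determinant 3; S⁻¹ = [[-4, -2/3, 1/3], [1, 0, 0], [8, 5/3, -1/3]].
X = (R + A)S⁻¹ = [[5, 1, 0], [5, -5, -4]].

X = [[5, 1, 0], [5, -5, -4]]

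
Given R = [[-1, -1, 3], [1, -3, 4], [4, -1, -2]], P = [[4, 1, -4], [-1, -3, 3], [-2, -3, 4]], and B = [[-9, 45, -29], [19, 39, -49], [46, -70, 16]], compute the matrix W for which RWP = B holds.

W = R⁻¹BP⁻¹ (apply R⁻¹ on the left and P⁻¹ on the right).
R has determinant 5; R⁻¹ = [[2, -1, 1], [18/5, -2, 7/5], [11/5, -1, 4/5]].
P has determinant -2; P⁻¹ = [[3/2, -4, 9/2], [1, -4, 4], [3/2, -5, 11/2]].
R⁻¹B = [[9, -19, 7], [-6, -14, 16], [-2, 4, -2]].
W = (R⁻¹B)P⁻¹ = [[5, 5, 3], [1, 0, 5], [-2, 2, -4]].

W = [[5, 5, 3], [1, 0, 5], [-2, 2, -4]]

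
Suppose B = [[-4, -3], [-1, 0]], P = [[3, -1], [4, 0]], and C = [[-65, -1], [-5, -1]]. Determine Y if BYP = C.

Left-multiply by B⁻¹ and right-multiply by P⁻¹: Y = B⁻¹CP⁻¹.
det B = -3; the adjugate gives B⁻¹ = [[0, -1], [-1/3, 4/3]].
P has determinant 4; P⁻¹ = [[0, 1/4], [-1, 3/4]].
B⁻¹C = [[5, 1], [15, -1]].
Y = (B⁻¹C)P⁻¹ = [[-1, 2], [1, 3]].

Y = [[-1, 2], [1, 3]]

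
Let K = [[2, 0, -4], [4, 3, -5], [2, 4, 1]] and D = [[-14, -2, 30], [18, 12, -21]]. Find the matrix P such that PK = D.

Right-multiplying both sides by K⁻¹ gives P = DK⁻¹.
K has determinant 6; K⁻¹ = [[23/6, -8/3, 2], [-7/3, 5/3, -1], [5/3, -4/3, 1]].
P = DK⁻¹ = [[-14, -2, 30], [18, 12, -21]] · [[23/6, -8/3, 2], [-7/3, 5/3, -1], [5/3, -4/3, 1]] = [[1, -6, 4], [6, 0, 3]].

P = [[1, -6, 4], [6, 0, 3]]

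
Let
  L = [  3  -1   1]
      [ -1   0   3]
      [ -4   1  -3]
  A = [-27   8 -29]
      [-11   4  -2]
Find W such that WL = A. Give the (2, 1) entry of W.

-5

L is on the right of W, so right-multiply by L⁻¹: W = AL⁻¹.
det L = 5, so L⁻¹ = [[-3/5, -2/5, -3/5], [-3, -1, -2], [-1/5, 1/5, -1/5]].
W = AL⁻¹ = [[-27, 8, -29], [-11, 4, -2]] · [[-3/5, -2/5, -3/5], [-3, -1, -2], [-1/5, 1/5, -1/5]] = [[-2, -3, 6], [-5, 0, -1]].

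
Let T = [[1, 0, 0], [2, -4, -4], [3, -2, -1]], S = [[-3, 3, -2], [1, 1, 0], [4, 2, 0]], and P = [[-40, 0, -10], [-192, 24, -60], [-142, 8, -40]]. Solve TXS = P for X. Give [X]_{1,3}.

Isolating X: multiply by T⁻¹ from the left and S⁻¹ from the right, so X = T⁻¹PS⁻¹.
det T = -4, so T⁻¹ = [[1, 0, 0], [5/2, 1/4, -1], [-2, -1/2, 1]].
det S = 4; the adjugate gives S⁻¹ = [[0, -1, 1/2], [0, 2, -1/2], [-1/2, 9/2, -3/2]].
T⁻¹P = [[-40, 0, -10], [-6, -2, 0], [34, -4, 10]].
X = (T⁻¹P)S⁻¹ = [[5, -5, -5], [0, 2, -2], [-5, 3, 4]].

-5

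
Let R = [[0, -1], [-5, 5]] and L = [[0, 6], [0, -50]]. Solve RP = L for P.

R is on the left of P, so left-multiply by R⁻¹: P = R⁻¹L.
det R = -5; the adjugate gives R⁻¹ = [[-1, -1/5], [-1, 0]].
P = R⁻¹L = [[-1, -1/5], [-1, 0]] · [[0, 6], [0, -50]] = [[0, 4], [0, -6]].

P = [[0, 4], [0, -6]]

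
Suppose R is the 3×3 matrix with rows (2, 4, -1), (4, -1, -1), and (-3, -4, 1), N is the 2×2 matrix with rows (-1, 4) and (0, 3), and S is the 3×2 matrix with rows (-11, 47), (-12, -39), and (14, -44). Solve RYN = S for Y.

Y = [[3, -5], [1, 4], [-1, 5]]

Y = R⁻¹SN⁻¹ (apply R⁻¹ on the left and N⁻¹ on the right).
det R = 5; the adjugate gives R⁻¹ = [[-1, 0, -1], [-1/5, -1/5, -2/5], [-19/5, -4/5, -18/5]].
N has determinant -3; N⁻¹ = [[-1, 4/3], [0, 1/3]].
R⁻¹S = [[-3, -3], [-1, 16], [1, 11]].
Y = (R⁻¹S)N⁻¹ = [[3, -5], [1, 4], [-1, 5]].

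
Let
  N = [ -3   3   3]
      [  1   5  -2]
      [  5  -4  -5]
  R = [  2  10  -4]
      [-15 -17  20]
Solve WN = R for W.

Right-multiplying both sides by N⁻¹ gives W = RN⁻¹.
det N = -3; the adjugate gives N⁻¹ = [[11, -1, 7], [5/3, 0, 1], [29/3, -1, 6]].
W = RN⁻¹ = [[2, 10, -4], [-15, -17, 20]] · [[11, -1, 7], [5/3, 0, 1], [29/3, -1, 6]] = [[0, 2, 0], [0, -5, -2]].

W = [[0, 2, 0], [0, -5, -2]]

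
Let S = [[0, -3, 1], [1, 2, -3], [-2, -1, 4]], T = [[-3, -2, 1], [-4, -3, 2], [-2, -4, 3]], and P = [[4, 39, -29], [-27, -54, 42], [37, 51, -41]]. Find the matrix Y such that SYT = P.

Y = S⁻¹PT⁻¹ (apply S⁻¹ on the left and T⁻¹ on the right).
S has determinant -3; S⁻¹ = [[-5/3, -11/3, -7/3], [-2/3, -2/3, -1/3], [-1, -2, -1]].
T has determinant -3; T⁻¹ = [[1/3, -2/3, 1/3], [-8/3, 7/3, -2/3], [-10/3, 8/3, -1/3]].
S⁻¹P = [[6, 14, -10], [3, -7, 5], [13, 18, -14]].
Y = (S⁻¹P)T⁻¹ = [[-2, 2, -4], [3, -5, 4], [3, -4, -3]].

Y = [[-2, 2, -4], [3, -5, 4], [3, -4, -3]]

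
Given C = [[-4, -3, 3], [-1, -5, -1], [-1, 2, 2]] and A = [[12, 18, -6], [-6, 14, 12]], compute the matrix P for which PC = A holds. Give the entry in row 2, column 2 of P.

Since C sits to the right of P, P = AC⁻¹.
C has determinant 2; C⁻¹ = [[-4, 6, 9], [3/2, -5/2, -7/2], [-7/2, 11/2, 17/2]].
P = AC⁻¹ = [[12, 18, -6], [-6, 14, 12]] · [[-4, 6, 9], [3/2, -5/2, -7/2], [-7/2, 11/2, 17/2]] = [[0, -6, -6], [3, -5, -1]].

-5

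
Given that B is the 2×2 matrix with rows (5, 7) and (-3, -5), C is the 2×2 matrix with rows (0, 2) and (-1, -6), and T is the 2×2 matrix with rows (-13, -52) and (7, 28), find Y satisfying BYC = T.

Y = [[4, 4], [-1, -1]]

Left-multiply by B⁻¹ and right-multiply by C⁻¹: Y = B⁻¹TC⁻¹.
det B = -4; the adjugate gives B⁻¹ = [[5/4, 7/4], [-3/4, -5/4]].
det C = 2; the adjugate gives C⁻¹ = [[-3, -1], [1/2, 0]].
B⁻¹T = [[-4, -16], [1, 4]].
Y = (B⁻¹T)C⁻¹ = [[4, 4], [-1, -1]].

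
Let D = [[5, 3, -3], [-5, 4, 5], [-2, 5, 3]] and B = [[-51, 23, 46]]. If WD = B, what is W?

Right-multiplying both sides by D⁻¹ gives W = BD⁻¹.
D has determinant 1; D⁻¹ = [[-13, -24, 27], [5, 9, -10], [-17, -31, 35]].
W = BD⁻¹ = [[-51, 23, 46]] · [[-13, -24, 27], [5, 9, -10], [-17, -31, 35]] = [[-4, 5, 3]].

W = [[-4, 5, 3]]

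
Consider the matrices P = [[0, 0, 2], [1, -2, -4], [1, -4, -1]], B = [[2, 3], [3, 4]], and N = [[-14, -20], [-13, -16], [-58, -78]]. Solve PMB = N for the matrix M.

Left-multiply by P⁻¹ and right-multiply by B⁻¹: M = P⁻¹NB⁻¹.
P has determinant -4; P⁻¹ = [[7/2, 2, -1], [3/4, 1/2, -1/2], [1/2, 0, 0]].
det B = -1; the adjugate gives B⁻¹ = [[-4, 3], [3, -2]].
P⁻¹N = [[-17, -24], [12, 16], [-7, -10]].
M = (P⁻¹N)B⁻¹ = [[-4, -3], [0, 4], [-2, -1]].

M = [[-4, -3], [0, 4], [-2, -1]]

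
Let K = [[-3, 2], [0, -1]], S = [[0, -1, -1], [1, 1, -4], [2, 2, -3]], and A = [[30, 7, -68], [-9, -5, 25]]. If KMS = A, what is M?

M = [[-5, 2, -3], [4, 3, 3]]

M = K⁻¹AS⁻¹ (apply K⁻¹ on the left and S⁻¹ on the right).
det K = 3, so K⁻¹ = [[-1/3, -2/3], [0, -1]].
det S = 5; the adjugate gives S⁻¹ = [[1, -1, 1], [-1, 2/5, -1/5], [0, -2/5, 1/5]].
K⁻¹A = [[-4, 1, 6], [9, 5, -25]].
M = (K⁻¹A)S⁻¹ = [[-5, 2, -3], [4, 3, 3]].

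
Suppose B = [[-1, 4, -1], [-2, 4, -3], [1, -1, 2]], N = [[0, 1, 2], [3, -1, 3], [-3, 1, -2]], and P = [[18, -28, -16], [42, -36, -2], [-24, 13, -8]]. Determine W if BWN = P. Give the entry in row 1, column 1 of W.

Isolating W: multiply by B⁻¹ from the left and N⁻¹ from the right, so W = B⁻¹PN⁻¹.
det B = 1; the adjugate gives B⁻¹ = [[5, -7, -8], [1, -1, -1], [-2, 3, 4]].
det N = -3; the adjugate gives N⁻¹ = [[1/3, -4/3, -5/3], [1, -2, -2], [0, 1, 1]].
B⁻¹P = [[-12, 8, -2], [0, -5, -6], [-6, 0, -6]].
W = (B⁻¹P)N⁻¹ = [[4, -2, 2], [-5, 4, 4], [-2, 2, 4]].

4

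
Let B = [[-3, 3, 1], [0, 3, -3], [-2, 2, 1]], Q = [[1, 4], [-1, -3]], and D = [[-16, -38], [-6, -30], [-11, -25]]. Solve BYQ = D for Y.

Y = B⁻¹DQ⁻¹ (apply B⁻¹ on the left and Q⁻¹ on the right).
det B = -3; the adjugate gives B⁻¹ = [[-3, 1/3, 4], [-2, 1/3, 3], [-2, 0, 3]].
Q has determinant 1; Q⁻¹ = [[-3, -4], [1, 1]].
B⁻¹D = [[2, 4], [-3, -9], [-1, 1]].
Y = (B⁻¹D)Q⁻¹ = [[-2, -4], [0, 3], [4, 5]].

Y = [[-2, -4], [0, 3], [4, 5]]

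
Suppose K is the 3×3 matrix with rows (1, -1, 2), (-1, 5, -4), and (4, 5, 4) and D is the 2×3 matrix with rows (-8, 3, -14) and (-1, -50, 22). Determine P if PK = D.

P = [[-3, 1, -1], [5, -6, -3]]

Right-multiplying both sides by K⁻¹ gives P = DK⁻¹.
K has determinant 2; K⁻¹ = [[20, 7, -3], [-6, -2, 1], [-25/2, -9/2, 2]].
P = DK⁻¹ = [[-8, 3, -14], [-1, -50, 22]] · [[20, 7, -3], [-6, -2, 1], [-25/2, -9/2, 2]] = [[-3, 1, -1], [5, -6, -3]].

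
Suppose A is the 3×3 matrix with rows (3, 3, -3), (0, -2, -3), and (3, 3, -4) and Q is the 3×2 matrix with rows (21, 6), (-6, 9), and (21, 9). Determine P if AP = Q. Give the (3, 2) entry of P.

Left-multiplying both sides by A⁻¹ gives P = A⁻¹Q.
det A = 6; the adjugate gives A⁻¹ = [[17/6, 1/2, -5/2], [-3/2, -1/2, 3/2], [1, 0, -1]].
P = A⁻¹Q = [[17/6, 1/2, -5/2], [-3/2, -1/2, 3/2], [1, 0, -1]] · [[21, 6], [-6, 9], [21, 9]] = [[4, -1], [3, 0], [0, -3]].

-3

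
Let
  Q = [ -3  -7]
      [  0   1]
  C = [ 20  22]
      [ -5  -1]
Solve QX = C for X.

Left-multiplying both sides by Q⁻¹ gives X = Q⁻¹C.
det Q = -3, so Q⁻¹ = [[-1/3, -7/3], [0, 1]].
X = Q⁻¹C = [[-1/3, -7/3], [0, 1]] · [[20, 22], [-5, -1]] = [[5, -5], [-5, -1]].

X = [[5, -5], [-5, -1]]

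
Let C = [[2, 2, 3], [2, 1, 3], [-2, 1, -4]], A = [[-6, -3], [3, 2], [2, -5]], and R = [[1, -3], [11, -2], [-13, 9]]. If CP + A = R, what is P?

CP = R − A = [[7, 0], [8, -4], [-15, 14]].
C is on the left of P, so left-multiply by C⁻¹: P = C⁻¹(R − A).
det C = 2; the adjugate gives C⁻¹ = [[-7/2, 11/2, 3/2], [1, -1, 0], [2, -3, -1]].
P = C⁻¹(R − A) = [[-3, -1], [-1, 4], [5, -2]].

P = [[-3, -1], [-1, 4], [5, -2]]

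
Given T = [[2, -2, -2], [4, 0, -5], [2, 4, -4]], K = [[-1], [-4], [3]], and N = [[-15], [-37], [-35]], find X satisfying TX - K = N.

TX = N + K = [[-16], [-41], [-32]].
T is on the left of X, so left-multiply by T⁻¹: X = T⁻¹(N + K).
T has determinant -4; T⁻¹ = [[-5, 4, -5/2], [-3/2, 1, -1/2], [-4, 3, -2]].
X = T⁻¹(N + K) = [[-4], [-1], [5]].

X = [[-4], [-1], [5]]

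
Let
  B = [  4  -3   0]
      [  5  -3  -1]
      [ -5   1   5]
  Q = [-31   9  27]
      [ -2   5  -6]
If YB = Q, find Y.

Right-multiplying both sides by B⁻¹ gives Y = QB⁻¹.
det B = 4; the adjugate gives B⁻¹ = [[-7/2, 15/4, 3/4], [-5, 5, 1], [-5/2, 11/4, 3/4]].
Y = QB⁻¹ = [[-31, 9, 27], [-2, 5, -6]] · [[-7/2, 15/4, 3/4], [-5, 5, 1], [-5/2, 11/4, 3/4]] = [[-4, 3, 6], [-3, 1, -1]].

Y = [[-4, 3, 6], [-3, 1, -1]]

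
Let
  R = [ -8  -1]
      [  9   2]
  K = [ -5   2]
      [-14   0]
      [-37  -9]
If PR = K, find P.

P = [[4, 3], [4, 2], [-1, -5]]

Right-multiplying both sides by R⁻¹ gives P = KR⁻¹.
det R = -7, so R⁻¹ = [[-2/7, -1/7], [9/7, 8/7]].
P = KR⁻¹ = [[-5, 2], [-14, 0], [-37, -9]] · [[-2/7, -1/7], [9/7, 8/7]] = [[4, 3], [4, 2], [-1, -5]].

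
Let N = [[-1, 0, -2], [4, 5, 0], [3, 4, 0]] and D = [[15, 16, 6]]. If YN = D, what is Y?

N is on the right of Y, so right-multiply by N⁻¹: Y = DN⁻¹.
det N = -2, so N⁻¹ = [[0, 4, -5], [0, -3, 4], [-1/2, -2, 5/2]].
Y = DN⁻¹ = [[15, 16, 6]] · [[0, 4, -5], [0, -3, 4], [-1/2, -2, 5/2]] = [[-3, 0, 4]].

Y = [[-3, 0, 4]]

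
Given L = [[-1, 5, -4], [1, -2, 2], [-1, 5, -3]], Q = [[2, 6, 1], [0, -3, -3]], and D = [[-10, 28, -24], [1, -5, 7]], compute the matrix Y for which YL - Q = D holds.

YL = D + Q = [[-8, 34, -23], [1, -8, 4]].
Since L sits to the right of Y, Y = (D + Q)L⁻¹.
det L = -3, so L⁻¹ = [[4/3, 5/3, -2/3], [-1/3, 1/3, 2/3], [-1, 0, 1]].
Y = (D + Q)L⁻¹ = [[1, -2, 5], [0, -1, -2]].

Y = [[1, -2, 5], [0, -1, -2]]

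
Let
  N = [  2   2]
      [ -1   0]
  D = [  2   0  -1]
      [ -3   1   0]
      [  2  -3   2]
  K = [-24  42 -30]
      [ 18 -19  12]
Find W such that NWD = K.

Left-multiply by N⁻¹ and right-multiply by D⁻¹: W = N⁻¹KD⁻¹.
det N = 2, so N⁻¹ = [[0, -1], [1/2, 1]].
det D = -3; the adjugate gives D⁻¹ = [[-2/3, -1, -1/3], [-2, -2, -1], [-7/3, -2, -2/3]].
N⁻¹K = [[-18, 19, -12], [6, 2, -3]].
W = (N⁻¹K)D⁻¹ = [[2, 4, -5], [-1, -4, -2]].

W = [[2, 4, -5], [-1, -4, -2]]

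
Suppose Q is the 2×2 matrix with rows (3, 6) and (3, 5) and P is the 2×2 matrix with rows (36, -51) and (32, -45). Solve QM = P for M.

M = [[4, -5], [4, -6]]

Left-multiplying both sides by Q⁻¹ gives M = Q⁻¹P.
det Q = -3; the adjugate gives Q⁻¹ = [[-5/3, 2], [1, -1]].
M = Q⁻¹P = [[-5/3, 2], [1, -1]] · [[36, -51], [32, -45]] = [[4, -5], [4, -6]].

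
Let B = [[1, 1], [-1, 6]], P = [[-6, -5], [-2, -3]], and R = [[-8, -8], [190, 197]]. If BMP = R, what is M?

M = [[4, 5], [-3, -4]]

Left-multiply by B⁻¹ and right-multiply by P⁻¹: M = B⁻¹RP⁻¹.
det B = 7; the adjugate gives B⁻¹ = [[6/7, -1/7], [1/7, 1/7]].
P has determinant 8; P⁻¹ = [[-3/8, 5/8], [1/4, -3/4]].
B⁻¹R = [[-34, -35], [26, 27]].
M = (B⁻¹R)P⁻¹ = [[4, 5], [-3, -4]].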